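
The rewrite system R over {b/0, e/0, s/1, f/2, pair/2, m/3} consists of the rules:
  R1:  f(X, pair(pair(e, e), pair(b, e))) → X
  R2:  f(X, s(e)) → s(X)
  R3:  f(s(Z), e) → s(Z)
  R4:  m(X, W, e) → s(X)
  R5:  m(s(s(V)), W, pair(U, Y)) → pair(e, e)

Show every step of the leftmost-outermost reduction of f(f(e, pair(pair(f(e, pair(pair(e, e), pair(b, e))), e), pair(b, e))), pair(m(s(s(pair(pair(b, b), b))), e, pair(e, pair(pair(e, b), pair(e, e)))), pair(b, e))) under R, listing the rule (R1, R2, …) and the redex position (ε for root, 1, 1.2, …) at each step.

1. f(f(e, pair(pair(f(e, pair(pair(e, e), pair(b, e))), e), pair(b, e))), pair(m(s(s(pair(pair(b, b), b))), e, pair(e, pair(pair(e, b), pair(e, e)))), pair(b, e)))  →  f(f(e, pair(pair(e, e), pair(b, e))), pair(m(s(s(pair(pair(b, b), b))), e, pair(e, pair(pair(e, b), pair(e, e)))), pair(b, e)))   [R1 at 1.2.1.1]
2. f(f(e, pair(pair(e, e), pair(b, e))), pair(m(s(s(pair(pair(b, b), b))), e, pair(e, pair(pair(e, b), pair(e, e)))), pair(b, e)))  →  f(e, pair(m(s(s(pair(pair(b, b), b))), e, pair(e, pair(pair(e, b), pair(e, e)))), pair(b, e)))   [R1 at 1]
3. f(e, pair(m(s(s(pair(pair(b, b), b))), e, pair(e, pair(pair(e, b), pair(e, e)))), pair(b, e)))  →  f(e, pair(pair(e, e), pair(b, e)))   [R5 at 2.1]
4. f(e, pair(pair(e, e), pair(b, e)))  →  e   [R1 at ε]

e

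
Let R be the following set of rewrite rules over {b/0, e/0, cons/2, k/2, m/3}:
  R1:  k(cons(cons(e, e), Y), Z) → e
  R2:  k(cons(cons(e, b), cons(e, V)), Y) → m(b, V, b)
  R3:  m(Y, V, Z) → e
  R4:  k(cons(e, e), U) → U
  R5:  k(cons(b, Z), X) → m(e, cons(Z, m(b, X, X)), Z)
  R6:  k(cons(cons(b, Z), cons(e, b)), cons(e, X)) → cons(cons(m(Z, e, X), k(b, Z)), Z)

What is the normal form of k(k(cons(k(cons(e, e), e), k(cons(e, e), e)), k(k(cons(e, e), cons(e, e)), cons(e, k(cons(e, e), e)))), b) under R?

1. k(k(cons(k(cons(e, e), e), k(cons(e, e), e)), k(k(cons(e, e), cons(e, e)), cons(e, k(cons(e, e), e)))), b)  →  k(k(cons(e, k(cons(e, e), e)), k(k(cons(e, e), cons(e, e)), cons(e, k(cons(e, e), e)))), b)   [R4 at 1.1.1]
2. k(k(cons(e, k(cons(e, e), e)), k(k(cons(e, e), cons(e, e)), cons(e, k(cons(e, e), e)))), b)  →  k(k(cons(e, e), k(k(cons(e, e), cons(e, e)), cons(e, k(cons(e, e), e)))), b)   [R4 at 1.1.2]
3. k(k(cons(e, e), k(k(cons(e, e), cons(e, e)), cons(e, k(cons(e, e), e)))), b)  →  k(k(k(cons(e, e), cons(e, e)), cons(e, k(cons(e, e), e))), b)   [R4 at 1]
4. k(k(k(cons(e, e), cons(e, e)), cons(e, k(cons(e, e), e))), b)  →  k(k(cons(e, e), cons(e, k(cons(e, e), e))), b)   [R4 at 1.1]
5. k(k(cons(e, e), cons(e, k(cons(e, e), e))), b)  →  k(cons(e, k(cons(e, e), e)), b)   [R4 at 1]
6. k(cons(e, k(cons(e, e), e)), b)  →  k(cons(e, e), b)   [R4 at 1.2]
7. k(cons(e, e), b)  →  b   [R4 at ε]

b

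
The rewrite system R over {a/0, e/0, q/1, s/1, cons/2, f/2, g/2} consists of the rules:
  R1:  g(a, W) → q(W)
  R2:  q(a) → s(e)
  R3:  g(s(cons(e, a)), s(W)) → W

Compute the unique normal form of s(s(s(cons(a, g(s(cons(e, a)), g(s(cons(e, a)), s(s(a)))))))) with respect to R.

s(s(s(cons(a, a))))

1. s(s(s(cons(a, g(s(cons(e, a)), g(s(cons(e, a)), s(s(a))))))))  →  s(s(s(cons(a, g(s(cons(e, a)), s(a))))))   [R3 at 1.1.1.2.2]
2. s(s(s(cons(a, g(s(cons(e, a)), s(a))))))  →  s(s(s(cons(a, a))))   [R3 at 1.1.1.2]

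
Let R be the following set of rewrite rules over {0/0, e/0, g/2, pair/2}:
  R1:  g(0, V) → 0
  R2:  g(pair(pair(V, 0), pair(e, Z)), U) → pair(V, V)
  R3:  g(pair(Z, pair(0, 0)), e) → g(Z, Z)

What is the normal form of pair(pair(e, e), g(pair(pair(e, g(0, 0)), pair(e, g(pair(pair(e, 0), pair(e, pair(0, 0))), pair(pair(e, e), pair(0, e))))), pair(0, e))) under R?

pair(pair(e, e), pair(e, e))

1. pair(pair(e, e), g(pair(pair(e, g(0, 0)), pair(e, g(pair(pair(e, 0), pair(e, pair(0, 0))), pair(pair(e, e), pair(0, e))))), pair(0, e)))  →  pair(pair(e, e), g(pair(pair(e, 0), pair(e, g(pair(pair(e, 0), pair(e, pair(0, 0))), pair(pair(e, e), pair(0, e))))), pair(0, e)))   [R1 at 2.1.1.2]
2. pair(pair(e, e), g(pair(pair(e, 0), pair(e, g(pair(pair(e, 0), pair(e, pair(0, 0))), pair(pair(e, e), pair(0, e))))), pair(0, e)))  →  pair(pair(e, e), pair(e, e))   [R2 at 2]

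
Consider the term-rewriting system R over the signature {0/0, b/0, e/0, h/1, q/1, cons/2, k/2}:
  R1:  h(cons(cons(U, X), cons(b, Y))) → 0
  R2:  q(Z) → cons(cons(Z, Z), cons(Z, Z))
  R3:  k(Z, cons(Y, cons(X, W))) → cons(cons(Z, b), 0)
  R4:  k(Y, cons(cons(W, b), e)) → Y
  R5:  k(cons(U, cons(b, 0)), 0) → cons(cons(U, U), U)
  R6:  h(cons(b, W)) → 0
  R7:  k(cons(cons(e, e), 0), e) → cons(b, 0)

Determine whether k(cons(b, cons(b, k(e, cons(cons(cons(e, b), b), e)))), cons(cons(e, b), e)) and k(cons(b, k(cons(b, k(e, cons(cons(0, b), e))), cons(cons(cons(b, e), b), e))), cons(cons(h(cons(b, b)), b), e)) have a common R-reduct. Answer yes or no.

yes — NF(t₁) = cons(b, cons(b, e)), NF(t₂) = cons(b, cons(b, e))

Reduce t₁ = k(cons(b, cons(b, k(e, cons(cons(cons(e, b), b), e)))), cons(cons(e, b), e)):
1. k(cons(b, cons(b, k(e, cons(cons(cons(e, b), b), e)))), cons(cons(e, b), e))  →  cons(b, cons(b, k(e, cons(cons(cons(e, b), b), e))))   [R4 at ε]
2. cons(b, cons(b, k(e, cons(cons(cons(e, b), b), e))))  →  cons(b, cons(b, e))   [R4 at 2.2]

Reduce t₂ = k(cons(b, k(cons(b, k(e, cons(cons(0, b), e))), cons(cons(cons(b, e), b), e))), cons(cons(h(cons(b, b)), b), e)):
1. k(cons(b, k(cons(b, k(e, cons(cons(0, b), e))), cons(cons(cons(b, e), b), e))), cons(cons(h(cons(b, b)), b), e))  →  cons(b, k(cons(b, k(e, cons(cons(0, b), e))), cons(cons(cons(b, e), b), e)))   [R4 at ε]
2. cons(b, k(cons(b, k(e, cons(cons(0, b), e))), cons(cons(cons(b, e), b), e)))  →  cons(b, cons(b, k(e, cons(cons(0, b), e))))   [R4 at 2]
3. cons(b, cons(b, k(e, cons(cons(0, b), e))))  →  cons(b, cons(b, e))   [R4 at 2.2]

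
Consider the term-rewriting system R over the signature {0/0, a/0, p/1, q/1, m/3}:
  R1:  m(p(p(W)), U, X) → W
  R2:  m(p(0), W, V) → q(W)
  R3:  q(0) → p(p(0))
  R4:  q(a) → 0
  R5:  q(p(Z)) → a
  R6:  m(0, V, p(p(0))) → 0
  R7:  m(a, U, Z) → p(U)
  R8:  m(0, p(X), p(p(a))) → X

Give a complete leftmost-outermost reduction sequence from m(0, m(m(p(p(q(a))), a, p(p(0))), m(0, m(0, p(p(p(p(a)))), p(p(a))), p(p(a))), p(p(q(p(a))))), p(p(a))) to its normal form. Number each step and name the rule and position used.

a

1. m(0, m(m(p(p(q(a))), a, p(p(0))), m(0, m(0, p(p(p(p(a)))), p(p(a))), p(p(a))), p(p(q(p(a))))), p(p(a)))  →  m(0, m(q(a), m(0, m(0, p(p(p(p(a)))), p(p(a))), p(p(a))), p(p(q(p(a))))), p(p(a)))   [R1 at 2.1]
2. m(0, m(q(a), m(0, m(0, p(p(p(p(a)))), p(p(a))), p(p(a))), p(p(q(p(a))))), p(p(a)))  →  m(0, m(0, m(0, m(0, p(p(p(p(a)))), p(p(a))), p(p(a))), p(p(q(p(a))))), p(p(a)))   [R4 at 2.1]
3. m(0, m(0, m(0, m(0, p(p(p(p(a)))), p(p(a))), p(p(a))), p(p(q(p(a))))), p(p(a)))  →  m(0, m(0, m(0, p(p(p(a))), p(p(a))), p(p(q(p(a))))), p(p(a)))   [R8 at 2.2.2]
4. m(0, m(0, m(0, p(p(p(a))), p(p(a))), p(p(q(p(a))))), p(p(a)))  →  m(0, m(0, p(p(a)), p(p(q(p(a))))), p(p(a)))   [R8 at 2.2]
5. m(0, m(0, p(p(a)), p(p(q(p(a))))), p(p(a)))  →  m(0, m(0, p(p(a)), p(p(a))), p(p(a)))   [R5 at 2.3.1.1]
6. m(0, m(0, p(p(a)), p(p(a))), p(p(a)))  →  m(0, p(a), p(p(a)))   [R8 at 2]
7. m(0, p(a), p(p(a)))  →  a   [R8 at ε]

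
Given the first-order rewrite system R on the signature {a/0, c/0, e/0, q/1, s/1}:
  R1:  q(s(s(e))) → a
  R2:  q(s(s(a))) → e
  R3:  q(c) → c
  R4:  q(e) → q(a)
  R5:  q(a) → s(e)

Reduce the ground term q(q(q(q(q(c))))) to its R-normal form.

c

1. q(q(q(q(q(c)))))  →  q(q(q(q(c))))   [R3 at 1.1.1.1]
2. q(q(q(q(c))))  →  q(q(q(c)))   [R3 at 1.1.1]
3. q(q(q(c)))  →  q(q(c))   [R3 at 1.1]
4. q(q(c))  →  q(c)   [R3 at 1]
5. q(c)  →  c   [R3 at ε]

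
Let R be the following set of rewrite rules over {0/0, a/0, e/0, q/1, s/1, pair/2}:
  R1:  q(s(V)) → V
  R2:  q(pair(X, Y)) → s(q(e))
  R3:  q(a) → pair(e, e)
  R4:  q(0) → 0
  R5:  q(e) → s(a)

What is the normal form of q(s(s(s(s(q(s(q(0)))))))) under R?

s(s(s(0)))

1. q(s(s(s(s(q(s(q(0))))))))  →  s(s(s(q(s(q(0))))))   [R1 at ε]
2. s(s(s(q(s(q(0))))))  →  s(s(s(q(0))))   [R1 at 1.1.1]
3. s(s(s(q(0))))  →  s(s(s(0)))   [R4 at 1.1.1]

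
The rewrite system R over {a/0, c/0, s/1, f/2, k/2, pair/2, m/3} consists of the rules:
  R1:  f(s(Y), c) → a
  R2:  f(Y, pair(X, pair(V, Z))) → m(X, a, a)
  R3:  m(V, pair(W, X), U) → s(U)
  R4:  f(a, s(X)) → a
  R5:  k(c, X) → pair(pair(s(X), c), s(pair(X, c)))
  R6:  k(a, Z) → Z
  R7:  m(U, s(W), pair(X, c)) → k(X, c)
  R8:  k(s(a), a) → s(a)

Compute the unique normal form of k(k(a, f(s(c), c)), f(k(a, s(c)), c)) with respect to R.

1. k(k(a, f(s(c), c)), f(k(a, s(c)), c))  →  k(f(s(c), c), f(k(a, s(c)), c))   [R6 at 1]
2. k(f(s(c), c), f(k(a, s(c)), c))  →  k(a, f(k(a, s(c)), c))   [R1 at 1]
3. k(a, f(k(a, s(c)), c))  →  f(k(a, s(c)), c)   [R6 at ε]
4. f(k(a, s(c)), c)  →  f(s(c), c)   [R6 at 1]
5. f(s(c), c)  →  a   [R1 at ε]

a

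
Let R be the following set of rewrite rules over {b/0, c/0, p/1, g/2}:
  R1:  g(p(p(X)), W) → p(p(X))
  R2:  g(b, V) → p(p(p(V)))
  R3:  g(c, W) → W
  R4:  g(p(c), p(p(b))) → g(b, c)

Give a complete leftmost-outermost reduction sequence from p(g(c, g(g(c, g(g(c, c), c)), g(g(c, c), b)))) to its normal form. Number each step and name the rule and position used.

1. p(g(c, g(g(c, g(g(c, c), c)), g(g(c, c), b))))  →  p(g(g(c, g(g(c, c), c)), g(g(c, c), b)))   [R3 at 1]
2. p(g(g(c, g(g(c, c), c)), g(g(c, c), b)))  →  p(g(g(g(c, c), c), g(g(c, c), b)))   [R3 at 1.1]
3. p(g(g(g(c, c), c), g(g(c, c), b)))  →  p(g(g(c, c), g(g(c, c), b)))   [R3 at 1.1.1]
4. p(g(g(c, c), g(g(c, c), b)))  →  p(g(c, g(g(c, c), b)))   [R3 at 1.1]
5. p(g(c, g(g(c, c), b)))  →  p(g(g(c, c), b))   [R3 at 1]
6. p(g(g(c, c), b))  →  p(g(c, b))   [R3 at 1.1]
7. p(g(c, b))  →  p(b)   [R3 at 1]

p(b)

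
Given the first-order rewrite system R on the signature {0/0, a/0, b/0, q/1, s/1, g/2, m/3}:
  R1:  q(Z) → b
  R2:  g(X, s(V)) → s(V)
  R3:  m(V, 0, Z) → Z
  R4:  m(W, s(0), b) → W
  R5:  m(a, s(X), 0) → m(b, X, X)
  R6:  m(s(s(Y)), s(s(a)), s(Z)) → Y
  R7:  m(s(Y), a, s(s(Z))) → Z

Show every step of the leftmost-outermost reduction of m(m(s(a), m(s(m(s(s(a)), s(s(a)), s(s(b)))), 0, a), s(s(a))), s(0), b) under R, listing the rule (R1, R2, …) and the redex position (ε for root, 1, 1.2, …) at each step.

1. m(m(s(a), m(s(m(s(s(a)), s(s(a)), s(s(b)))), 0, a), s(s(a))), s(0), b)  →  m(s(a), m(s(m(s(s(a)), s(s(a)), s(s(b)))), 0, a), s(s(a)))   [R4 at ε]
2. m(s(a), m(s(m(s(s(a)), s(s(a)), s(s(b)))), 0, a), s(s(a)))  →  m(s(a), a, s(s(a)))   [R3 at 2]
3. m(s(a), a, s(s(a)))  →  a   [R7 at ε]

a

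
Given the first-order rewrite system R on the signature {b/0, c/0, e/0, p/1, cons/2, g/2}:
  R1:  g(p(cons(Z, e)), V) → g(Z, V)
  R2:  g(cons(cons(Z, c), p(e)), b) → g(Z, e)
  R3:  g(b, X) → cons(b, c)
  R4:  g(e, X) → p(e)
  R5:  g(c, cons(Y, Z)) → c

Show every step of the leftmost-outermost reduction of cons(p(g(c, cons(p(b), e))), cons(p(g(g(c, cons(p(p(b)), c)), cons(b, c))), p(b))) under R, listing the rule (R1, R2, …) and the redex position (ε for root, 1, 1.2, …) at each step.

cons(p(c), cons(p(c), p(b)))

1. cons(p(g(c, cons(p(b), e))), cons(p(g(g(c, cons(p(p(b)), c)), cons(b, c))), p(b)))  →  cons(p(c), cons(p(g(g(c, cons(p(p(b)), c)), cons(b, c))), p(b)))   [R5 at 1.1]
2. cons(p(c), cons(p(g(g(c, cons(p(p(b)), c)), cons(b, c))), p(b)))  →  cons(p(c), cons(p(g(c, cons(b, c))), p(b)))   [R5 at 2.1.1.1]
3. cons(p(c), cons(p(g(c, cons(b, c))), p(b)))  →  cons(p(c), cons(p(c), p(b)))   [R5 at 2.1.1]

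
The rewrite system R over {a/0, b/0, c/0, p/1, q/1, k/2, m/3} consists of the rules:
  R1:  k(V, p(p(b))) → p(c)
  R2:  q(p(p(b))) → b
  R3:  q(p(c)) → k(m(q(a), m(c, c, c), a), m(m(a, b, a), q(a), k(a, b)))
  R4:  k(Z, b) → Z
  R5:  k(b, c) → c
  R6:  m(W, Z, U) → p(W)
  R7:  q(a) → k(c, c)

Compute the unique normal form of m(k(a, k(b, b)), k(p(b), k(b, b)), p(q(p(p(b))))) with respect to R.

1. m(k(a, k(b, b)), k(p(b), k(b, b)), p(q(p(p(b)))))  →  p(k(a, k(b, b)))   [R6 at ε]
2. p(k(a, k(b, b)))  →  p(k(a, b))   [R4 at 1.2]
3. p(k(a, b))  →  p(a)   [R4 at 1]

p(a)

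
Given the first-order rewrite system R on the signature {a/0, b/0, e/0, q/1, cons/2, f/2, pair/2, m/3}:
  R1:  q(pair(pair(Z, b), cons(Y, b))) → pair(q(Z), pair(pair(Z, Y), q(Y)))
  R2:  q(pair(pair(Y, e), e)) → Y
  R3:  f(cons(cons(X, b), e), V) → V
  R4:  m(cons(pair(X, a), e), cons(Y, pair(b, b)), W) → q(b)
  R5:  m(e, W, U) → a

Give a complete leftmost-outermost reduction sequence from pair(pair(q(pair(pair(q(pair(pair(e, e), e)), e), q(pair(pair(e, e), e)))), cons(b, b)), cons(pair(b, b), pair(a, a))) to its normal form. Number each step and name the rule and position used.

pair(pair(e, cons(b, b)), cons(pair(b, b), pair(a, a)))

1. pair(pair(q(pair(pair(q(pair(pair(e, e), e)), e), q(pair(pair(e, e), e)))), cons(b, b)), cons(pair(b, b), pair(a, a)))  →  pair(pair(q(pair(pair(e, e), q(pair(pair(e, e), e)))), cons(b, b)), cons(pair(b, b), pair(a, a)))   [R2 at 1.1.1.1.1]
2. pair(pair(q(pair(pair(e, e), q(pair(pair(e, e), e)))), cons(b, b)), cons(pair(b, b), pair(a, a)))  →  pair(pair(q(pair(pair(e, e), e)), cons(b, b)), cons(pair(b, b), pair(a, a)))   [R2 at 1.1.1.2]
3. pair(pair(q(pair(pair(e, e), e)), cons(b, b)), cons(pair(b, b), pair(a, a)))  →  pair(pair(e, cons(b, b)), cons(pair(b, b), pair(a, a)))   [R2 at 1.1]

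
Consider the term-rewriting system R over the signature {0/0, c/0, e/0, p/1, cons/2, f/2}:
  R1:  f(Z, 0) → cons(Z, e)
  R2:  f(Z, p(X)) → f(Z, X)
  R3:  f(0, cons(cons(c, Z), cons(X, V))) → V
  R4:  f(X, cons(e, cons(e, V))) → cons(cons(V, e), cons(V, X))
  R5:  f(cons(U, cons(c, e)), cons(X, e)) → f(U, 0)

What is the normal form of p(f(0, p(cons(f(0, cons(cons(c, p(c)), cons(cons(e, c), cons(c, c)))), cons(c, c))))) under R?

p(c)

1. p(f(0, p(cons(f(0, cons(cons(c, p(c)), cons(cons(e, c), cons(c, c)))), cons(c, c)))))  →  p(f(0, cons(f(0, cons(cons(c, p(c)), cons(cons(e, c), cons(c, c)))), cons(c, c))))   [R2 at 1]
2. p(f(0, cons(f(0, cons(cons(c, p(c)), cons(cons(e, c), cons(c, c)))), cons(c, c))))  →  p(f(0, cons(cons(c, c), cons(c, c))))   [R3 at 1.2.1]
3. p(f(0, cons(cons(c, c), cons(c, c))))  →  p(c)   [R3 at 1]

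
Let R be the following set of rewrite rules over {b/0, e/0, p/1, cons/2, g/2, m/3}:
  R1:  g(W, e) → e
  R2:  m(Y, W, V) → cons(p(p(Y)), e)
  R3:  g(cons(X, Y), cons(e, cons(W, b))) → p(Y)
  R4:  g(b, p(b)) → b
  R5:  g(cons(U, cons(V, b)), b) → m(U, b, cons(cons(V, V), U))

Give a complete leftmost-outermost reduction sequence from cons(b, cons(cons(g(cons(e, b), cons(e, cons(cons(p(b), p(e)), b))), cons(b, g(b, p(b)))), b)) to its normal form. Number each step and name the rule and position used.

cons(b, cons(cons(p(b), cons(b, b)), b))

1. cons(b, cons(cons(g(cons(e, b), cons(e, cons(cons(p(b), p(e)), b))), cons(b, g(b, p(b)))), b))  →  cons(b, cons(cons(p(b), cons(b, g(b, p(b)))), b))   [R3 at 2.1.1]
2. cons(b, cons(cons(p(b), cons(b, g(b, p(b)))), b))  →  cons(b, cons(cons(p(b), cons(b, b)), b))   [R4 at 2.1.2.2]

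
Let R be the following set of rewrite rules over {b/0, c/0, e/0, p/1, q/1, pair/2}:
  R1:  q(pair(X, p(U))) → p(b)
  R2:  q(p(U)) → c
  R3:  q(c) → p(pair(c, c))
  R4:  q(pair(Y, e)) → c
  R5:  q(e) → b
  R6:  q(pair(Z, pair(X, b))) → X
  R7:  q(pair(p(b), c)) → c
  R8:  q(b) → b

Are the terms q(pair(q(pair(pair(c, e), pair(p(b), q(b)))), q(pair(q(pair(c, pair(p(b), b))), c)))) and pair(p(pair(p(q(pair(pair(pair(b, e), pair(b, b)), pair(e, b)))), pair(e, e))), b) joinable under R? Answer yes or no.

no — NF(t₁) = c, NF(t₂) = pair(p(pair(p(e), pair(e, e))), b)

Reduce t₁ = q(pair(q(pair(pair(c, e), pair(p(b), q(b)))), q(pair(q(pair(c, pair(p(b), b))), c)))):
1. q(pair(q(pair(pair(c, e), pair(p(b), q(b)))), q(pair(q(pair(c, pair(p(b), b))), c))))  →  q(pair(q(pair(pair(c, e), pair(p(b), b))), q(pair(q(pair(c, pair(p(b), b))), c))))   [R8 at 1.1.1.2.2]
2. q(pair(q(pair(pair(c, e), pair(p(b), b))), q(pair(q(pair(c, pair(p(b), b))), c))))  →  q(pair(p(b), q(pair(q(pair(c, pair(p(b), b))), c))))   [R6 at 1.1]
3. q(pair(p(b), q(pair(q(pair(c, pair(p(b), b))), c))))  →  q(pair(p(b), q(pair(p(b), c))))   [R6 at 1.2.1.1]
4. q(pair(p(b), q(pair(p(b), c))))  →  q(pair(p(b), c))   [R7 at 1.2]
5. q(pair(p(b), c))  →  c   [R7 at ε]

Reduce t₂ = pair(p(pair(p(q(pair(pair(pair(b, e), pair(b, b)), pair(e, b)))), pair(e, e))), b):
1. pair(p(pair(p(q(pair(pair(pair(b, e), pair(b, b)), pair(e, b)))), pair(e, e))), b)  →  pair(p(pair(p(e), pair(e, e))), b)   [R6 at 1.1.1.1]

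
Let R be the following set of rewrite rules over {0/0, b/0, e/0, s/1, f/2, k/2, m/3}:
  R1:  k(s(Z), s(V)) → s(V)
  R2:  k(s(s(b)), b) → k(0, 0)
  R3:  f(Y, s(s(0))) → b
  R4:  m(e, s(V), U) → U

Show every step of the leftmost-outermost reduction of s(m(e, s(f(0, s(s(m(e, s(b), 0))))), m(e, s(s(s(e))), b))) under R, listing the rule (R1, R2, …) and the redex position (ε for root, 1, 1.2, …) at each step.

1. s(m(e, s(f(0, s(s(m(e, s(b), 0))))), m(e, s(s(s(e))), b)))  →  s(m(e, s(s(s(e))), b))   [R4 at 1]
2. s(m(e, s(s(s(e))), b))  →  s(b)   [R4 at 1]

s(b)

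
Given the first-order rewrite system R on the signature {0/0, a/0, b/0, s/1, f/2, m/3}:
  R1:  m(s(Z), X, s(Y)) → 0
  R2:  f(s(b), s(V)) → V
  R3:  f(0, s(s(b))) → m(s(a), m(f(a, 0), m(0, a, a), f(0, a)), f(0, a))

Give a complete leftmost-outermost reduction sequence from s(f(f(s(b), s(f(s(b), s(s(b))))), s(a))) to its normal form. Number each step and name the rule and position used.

s(a)

1. s(f(f(s(b), s(f(s(b), s(s(b))))), s(a)))  →  s(f(f(s(b), s(s(b))), s(a)))   [R2 at 1.1]
2. s(f(f(s(b), s(s(b))), s(a)))  →  s(f(s(b), s(a)))   [R2 at 1.1]
3. s(f(s(b), s(a)))  →  s(a)   [R2 at 1]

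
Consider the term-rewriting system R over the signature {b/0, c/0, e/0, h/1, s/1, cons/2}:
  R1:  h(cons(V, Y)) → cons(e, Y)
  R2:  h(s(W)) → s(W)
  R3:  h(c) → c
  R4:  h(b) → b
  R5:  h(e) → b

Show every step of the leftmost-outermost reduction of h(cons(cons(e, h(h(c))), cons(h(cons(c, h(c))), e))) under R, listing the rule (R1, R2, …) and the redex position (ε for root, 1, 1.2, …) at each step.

cons(e, cons(cons(e, c), e))

1. h(cons(cons(e, h(h(c))), cons(h(cons(c, h(c))), e)))  →  cons(e, cons(h(cons(c, h(c))), e))   [R1 at ε]
2. cons(e, cons(h(cons(c, h(c))), e))  →  cons(e, cons(cons(e, h(c)), e))   [R1 at 2.1]
3. cons(e, cons(cons(e, h(c)), e))  →  cons(e, cons(cons(e, c), e))   [R3 at 2.1.2]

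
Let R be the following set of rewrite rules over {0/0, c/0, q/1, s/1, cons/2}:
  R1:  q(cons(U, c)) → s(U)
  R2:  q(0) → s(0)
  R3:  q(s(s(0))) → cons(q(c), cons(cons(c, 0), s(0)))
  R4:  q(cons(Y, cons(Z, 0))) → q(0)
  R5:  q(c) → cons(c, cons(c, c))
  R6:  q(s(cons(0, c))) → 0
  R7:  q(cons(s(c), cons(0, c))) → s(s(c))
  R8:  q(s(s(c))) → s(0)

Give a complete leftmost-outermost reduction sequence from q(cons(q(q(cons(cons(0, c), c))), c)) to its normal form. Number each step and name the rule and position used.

s(0)

1. q(cons(q(q(cons(cons(0, c), c))), c))  →  s(q(q(cons(cons(0, c), c))))   [R1 at ε]
2. s(q(q(cons(cons(0, c), c))))  →  s(q(s(cons(0, c))))   [R1 at 1.1]
3. s(q(s(cons(0, c))))  →  s(0)   [R6 at 1]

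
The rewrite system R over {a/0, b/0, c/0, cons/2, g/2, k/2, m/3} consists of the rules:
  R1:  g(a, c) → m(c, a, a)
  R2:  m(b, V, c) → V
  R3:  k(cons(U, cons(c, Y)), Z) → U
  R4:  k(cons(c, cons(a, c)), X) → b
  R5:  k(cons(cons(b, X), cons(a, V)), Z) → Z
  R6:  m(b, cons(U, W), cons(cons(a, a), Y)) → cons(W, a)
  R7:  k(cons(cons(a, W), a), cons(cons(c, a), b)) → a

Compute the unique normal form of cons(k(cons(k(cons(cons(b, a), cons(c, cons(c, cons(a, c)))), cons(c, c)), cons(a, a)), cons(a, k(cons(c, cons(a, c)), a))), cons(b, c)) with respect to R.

cons(cons(a, b), cons(b, c))

1. cons(k(cons(k(cons(cons(b, a), cons(c, cons(c, cons(a, c)))), cons(c, c)), cons(a, a)), cons(a, k(cons(c, cons(a, c)), a))), cons(b, c))  →  cons(k(cons(cons(b, a), cons(a, a)), cons(a, k(cons(c, cons(a, c)), a))), cons(b, c))   [R3 at 1.1.1]
2. cons(k(cons(cons(b, a), cons(a, a)), cons(a, k(cons(c, cons(a, c)), a))), cons(b, c))  →  cons(cons(a, k(cons(c, cons(a, c)), a)), cons(b, c))   [R5 at 1]
3. cons(cons(a, k(cons(c, cons(a, c)), a)), cons(b, c))  →  cons(cons(a, b), cons(b, c))   [R4 at 1.2]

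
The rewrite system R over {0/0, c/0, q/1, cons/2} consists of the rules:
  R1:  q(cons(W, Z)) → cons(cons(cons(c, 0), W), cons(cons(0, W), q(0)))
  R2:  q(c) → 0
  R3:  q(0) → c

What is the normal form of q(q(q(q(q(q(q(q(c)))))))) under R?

c

1. q(q(q(q(q(q(q(q(c))))))))  →  q(q(q(q(q(q(q(0)))))))   [R2 at 1.1.1.1.1.1.1]
2. q(q(q(q(q(q(q(0)))))))  →  q(q(q(q(q(q(c))))))   [R3 at 1.1.1.1.1.1]
3. q(q(q(q(q(q(c))))))  →  q(q(q(q(q(0)))))   [R2 at 1.1.1.1.1]
4. q(q(q(q(q(0)))))  →  q(q(q(q(c))))   [R3 at 1.1.1.1]
5. q(q(q(q(c))))  →  q(q(q(0)))   [R2 at 1.1.1]
6. q(q(q(0)))  →  q(q(c))   [R3 at 1.1]
7. q(q(c))  →  q(0)   [R2 at 1]
8. q(0)  →  c   [R3 at ε]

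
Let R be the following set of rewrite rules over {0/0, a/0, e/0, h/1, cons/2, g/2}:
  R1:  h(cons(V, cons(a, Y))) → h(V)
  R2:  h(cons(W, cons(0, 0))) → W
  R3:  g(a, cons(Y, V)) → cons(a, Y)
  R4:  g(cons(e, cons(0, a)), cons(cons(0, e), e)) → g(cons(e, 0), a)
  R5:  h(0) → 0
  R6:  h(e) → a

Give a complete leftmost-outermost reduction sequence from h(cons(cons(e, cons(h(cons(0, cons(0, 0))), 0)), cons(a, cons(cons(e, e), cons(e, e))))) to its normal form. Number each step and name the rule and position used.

1. h(cons(cons(e, cons(h(cons(0, cons(0, 0))), 0)), cons(a, cons(cons(e, e), cons(e, e)))))  →  h(cons(e, cons(h(cons(0, cons(0, 0))), 0)))   [R1 at ε]
2. h(cons(e, cons(h(cons(0, cons(0, 0))), 0)))  →  h(cons(e, cons(0, 0)))   [R2 at 1.2.1]
3. h(cons(e, cons(0, 0)))  →  e   [R2 at ε]

e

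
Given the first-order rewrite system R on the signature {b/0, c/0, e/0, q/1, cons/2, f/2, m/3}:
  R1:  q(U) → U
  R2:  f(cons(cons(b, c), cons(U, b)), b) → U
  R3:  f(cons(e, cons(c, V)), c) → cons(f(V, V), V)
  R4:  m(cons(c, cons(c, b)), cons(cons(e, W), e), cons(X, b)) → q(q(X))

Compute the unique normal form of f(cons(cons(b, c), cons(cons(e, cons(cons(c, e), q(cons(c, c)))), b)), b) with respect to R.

cons(e, cons(cons(c, e), cons(c, c)))

1. f(cons(cons(b, c), cons(cons(e, cons(cons(c, e), q(cons(c, c)))), b)), b)  →  cons(e, cons(cons(c, e), q(cons(c, c))))   [R2 at ε]
2. cons(e, cons(cons(c, e), q(cons(c, c))))  →  cons(e, cons(cons(c, e), cons(c, c)))   [R1 at 2.2]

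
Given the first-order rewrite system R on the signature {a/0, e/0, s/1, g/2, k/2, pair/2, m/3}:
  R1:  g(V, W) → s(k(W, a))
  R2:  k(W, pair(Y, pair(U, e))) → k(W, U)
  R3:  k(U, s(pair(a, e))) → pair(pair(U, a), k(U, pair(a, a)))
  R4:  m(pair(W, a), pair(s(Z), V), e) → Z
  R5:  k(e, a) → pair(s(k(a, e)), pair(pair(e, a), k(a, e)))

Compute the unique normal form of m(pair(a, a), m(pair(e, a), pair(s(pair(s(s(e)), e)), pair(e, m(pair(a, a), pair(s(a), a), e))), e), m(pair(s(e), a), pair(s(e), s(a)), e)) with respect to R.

s(e)

1. m(pair(a, a), m(pair(e, a), pair(s(pair(s(s(e)), e)), pair(e, m(pair(a, a), pair(s(a), a), e))), e), m(pair(s(e), a), pair(s(e), s(a)), e))  →  m(pair(a, a), pair(s(s(e)), e), m(pair(s(e), a), pair(s(e), s(a)), e))   [R4 at 2]
2. m(pair(a, a), pair(s(s(e)), e), m(pair(s(e), a), pair(s(e), s(a)), e))  →  m(pair(a, a), pair(s(s(e)), e), e)   [R4 at 3]
3. m(pair(a, a), pair(s(s(e)), e), e)  →  s(e)   [R4 at ε]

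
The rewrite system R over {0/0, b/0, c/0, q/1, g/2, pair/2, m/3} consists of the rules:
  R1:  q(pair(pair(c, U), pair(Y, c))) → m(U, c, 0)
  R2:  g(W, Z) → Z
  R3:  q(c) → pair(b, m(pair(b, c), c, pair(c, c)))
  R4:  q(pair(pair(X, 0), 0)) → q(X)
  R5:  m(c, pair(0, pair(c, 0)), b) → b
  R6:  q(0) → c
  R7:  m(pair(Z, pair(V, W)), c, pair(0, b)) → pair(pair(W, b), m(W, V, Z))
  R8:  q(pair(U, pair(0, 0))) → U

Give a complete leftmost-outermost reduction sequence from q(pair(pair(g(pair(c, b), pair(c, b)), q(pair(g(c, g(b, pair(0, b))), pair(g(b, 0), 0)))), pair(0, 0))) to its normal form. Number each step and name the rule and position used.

1. q(pair(pair(g(pair(c, b), pair(c, b)), q(pair(g(c, g(b, pair(0, b))), pair(g(b, 0), 0)))), pair(0, 0)))  →  pair(g(pair(c, b), pair(c, b)), q(pair(g(c, g(b, pair(0, b))), pair(g(b, 0), 0))))   [R8 at ε]
2. pair(g(pair(c, b), pair(c, b)), q(pair(g(c, g(b, pair(0, b))), pair(g(b, 0), 0))))  →  pair(pair(c, b), q(pair(g(c, g(b, pair(0, b))), pair(g(b, 0), 0))))   [R2 at 1]
3. pair(pair(c, b), q(pair(g(c, g(b, pair(0, b))), pair(g(b, 0), 0))))  →  pair(pair(c, b), q(pair(g(b, pair(0, b)), pair(g(b, 0), 0))))   [R2 at 2.1.1]
4. pair(pair(c, b), q(pair(g(b, pair(0, b)), pair(g(b, 0), 0))))  →  pair(pair(c, b), q(pair(pair(0, b), pair(g(b, 0), 0))))   [R2 at 2.1.1]
5. pair(pair(c, b), q(pair(pair(0, b), pair(g(b, 0), 0))))  →  pair(pair(c, b), q(pair(pair(0, b), pair(0, 0))))   [R2 at 2.1.2.1]
6. pair(pair(c, b), q(pair(pair(0, b), pair(0, 0))))  →  pair(pair(c, b), pair(0, b))   [R8 at 2]

pair(pair(c, b), pair(0, b))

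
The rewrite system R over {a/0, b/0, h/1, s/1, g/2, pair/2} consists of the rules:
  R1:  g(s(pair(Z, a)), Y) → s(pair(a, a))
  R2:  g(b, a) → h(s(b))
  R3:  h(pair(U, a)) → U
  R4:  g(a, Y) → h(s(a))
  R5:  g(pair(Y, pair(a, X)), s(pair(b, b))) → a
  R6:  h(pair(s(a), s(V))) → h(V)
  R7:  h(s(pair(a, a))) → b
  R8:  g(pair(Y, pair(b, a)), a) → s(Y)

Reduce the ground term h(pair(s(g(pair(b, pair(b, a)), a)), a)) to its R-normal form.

s(s(b))

1. h(pair(s(g(pair(b, pair(b, a)), a)), a))  →  s(g(pair(b, pair(b, a)), a))   [R3 at ε]
2. s(g(pair(b, pair(b, a)), a))  →  s(s(b))   [R8 at 1]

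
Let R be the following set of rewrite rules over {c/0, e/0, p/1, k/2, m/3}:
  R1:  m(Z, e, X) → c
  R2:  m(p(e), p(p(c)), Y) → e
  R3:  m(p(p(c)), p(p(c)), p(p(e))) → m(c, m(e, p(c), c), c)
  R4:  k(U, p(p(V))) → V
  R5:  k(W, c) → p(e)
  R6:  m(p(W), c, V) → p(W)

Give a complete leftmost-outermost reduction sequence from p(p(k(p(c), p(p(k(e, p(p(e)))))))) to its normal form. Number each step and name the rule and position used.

1. p(p(k(p(c), p(p(k(e, p(p(e))))))))  →  p(p(k(e, p(p(e)))))   [R4 at 1.1]
2. p(p(k(e, p(p(e)))))  →  p(p(e))   [R4 at 1.1]

p(p(e))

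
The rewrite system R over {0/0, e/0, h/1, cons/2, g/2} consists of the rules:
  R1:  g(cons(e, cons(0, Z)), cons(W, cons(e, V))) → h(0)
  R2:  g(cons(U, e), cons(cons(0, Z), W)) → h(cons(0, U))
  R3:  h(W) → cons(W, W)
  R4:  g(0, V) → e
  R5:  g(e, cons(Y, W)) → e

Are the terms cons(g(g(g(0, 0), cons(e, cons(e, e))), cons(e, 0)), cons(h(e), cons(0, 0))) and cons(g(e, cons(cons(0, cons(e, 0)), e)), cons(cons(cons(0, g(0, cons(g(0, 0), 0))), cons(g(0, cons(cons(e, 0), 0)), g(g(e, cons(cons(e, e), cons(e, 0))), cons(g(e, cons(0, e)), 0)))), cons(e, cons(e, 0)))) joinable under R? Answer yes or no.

no — NF(t₁) = cons(e, cons(cons(e, e), cons(0, 0))), NF(t₂) = cons(e, cons(cons(cons(0, e), cons(e, e)), cons(e, cons(e, 0))))

Reduce t₁ = cons(g(g(g(0, 0), cons(e, cons(e, e))), cons(e, 0)), cons(h(e), cons(0, 0))):
1. cons(g(g(g(0, 0), cons(e, cons(e, e))), cons(e, 0)), cons(h(e), cons(0, 0)))  →  cons(g(g(e, cons(e, cons(e, e))), cons(e, 0)), cons(h(e), cons(0, 0)))   [R4 at 1.1.1]
2. cons(g(g(e, cons(e, cons(e, e))), cons(e, 0)), cons(h(e), cons(0, 0)))  →  cons(g(e, cons(e, 0)), cons(h(e), cons(0, 0)))   [R5 at 1.1]
3. cons(g(e, cons(e, 0)), cons(h(e), cons(0, 0)))  →  cons(e, cons(h(e), cons(0, 0)))   [R5 at 1]
4. cons(e, cons(h(e), cons(0, 0)))  →  cons(e, cons(cons(e, e), cons(0, 0)))   [R3 at 2.1]

Reduce t₂ = cons(g(e, cons(cons(0, cons(e, 0)), e)), cons(cons(cons(0, g(0, cons(g(0, 0), 0))), cons(g(0, cons(cons(e, 0), 0)), g(g(e, cons(cons(e, e), cons(e, 0))), cons(g(e, cons(0, e)), 0)))), cons(e, cons(e, 0)))):
1. cons(g(e, cons(cons(0, cons(e, 0)), e)), cons(cons(cons(0, g(0, cons(g(0, 0), 0))), cons(g(0, cons(cons(e, 0), 0)), g(g(e, cons(cons(e, e), cons(e, 0))), cons(g(e, cons(0, e)), 0)))), cons(e, cons(e, 0))))  →  cons(e, cons(cons(cons(0, g(0, cons(g(0, 0), 0))), cons(g(0, cons(cons(e, 0), 0)), g(g(e, cons(cons(e, e), cons(e, 0))), cons(g(e, cons(0, e)), 0)))), cons(e, cons(e, 0))))   [R5 at 1]
2. cons(e, cons(cons(cons(0, g(0, cons(g(0, 0), 0))), cons(g(0, cons(cons(e, 0), 0)), g(g(e, cons(cons(e, e), cons(e, 0))), cons(g(e, cons(0, e)), 0)))), cons(e, cons(e, 0))))  →  cons(e, cons(cons(cons(0, e), cons(g(0, cons(cons(e, 0), 0)), g(g(e, cons(cons(e, e), cons(e, 0))), cons(g(e, cons(0, e)), 0)))), cons(e, cons(e, 0))))   [R4 at 2.1.1.2]
3. cons(e, cons(cons(cons(0, e), cons(g(0, cons(cons(e, 0), 0)), g(g(e, cons(cons(e, e), cons(e, 0))), cons(g(e, cons(0, e)), 0)))), cons(e, cons(e, 0))))  →  cons(e, cons(cons(cons(0, e), cons(e, g(g(e, cons(cons(e, e), cons(e, 0))), cons(g(e, cons(0, e)), 0)))), cons(e, cons(e, 0))))   [R4 at 2.1.2.1]
4. cons(e, cons(cons(cons(0, e), cons(e, g(g(e, cons(cons(e, e), cons(e, 0))), cons(g(e, cons(0, e)), 0)))), cons(e, cons(e, 0))))  →  cons(e, cons(cons(cons(0, e), cons(e, g(e, cons(g(e, cons(0, e)), 0)))), cons(e, cons(e, 0))))   [R5 at 2.1.2.2.1]
5. cons(e, cons(cons(cons(0, e), cons(e, g(e, cons(g(e, cons(0, e)), 0)))), cons(e, cons(e, 0))))  →  cons(e, cons(cons(cons(0, e), cons(e, e)), cons(e, cons(e, 0))))   [R5 at 2.1.2.2]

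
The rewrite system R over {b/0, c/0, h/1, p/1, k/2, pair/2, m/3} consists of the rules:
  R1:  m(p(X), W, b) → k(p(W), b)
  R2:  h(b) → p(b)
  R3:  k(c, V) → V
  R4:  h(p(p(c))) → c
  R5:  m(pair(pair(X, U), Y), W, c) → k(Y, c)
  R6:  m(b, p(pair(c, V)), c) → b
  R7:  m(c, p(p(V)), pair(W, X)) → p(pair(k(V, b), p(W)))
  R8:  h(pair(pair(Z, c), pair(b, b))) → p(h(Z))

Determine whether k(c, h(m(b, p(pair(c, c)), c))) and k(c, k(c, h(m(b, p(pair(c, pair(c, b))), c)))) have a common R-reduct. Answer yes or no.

yes — NF(t₁) = p(b), NF(t₂) = p(b)

Reduce t₁ = k(c, h(m(b, p(pair(c, c)), c))):
1. k(c, h(m(b, p(pair(c, c)), c)))  →  h(m(b, p(pair(c, c)), c))   [R3 at ε]
2. h(m(b, p(pair(c, c)), c))  →  h(b)   [R6 at 1]
3. h(b)  →  p(b)   [R2 at ε]

Reduce t₂ = k(c, k(c, h(m(b, p(pair(c, pair(c, b))), c)))):
1. k(c, k(c, h(m(b, p(pair(c, pair(c, b))), c))))  →  k(c, h(m(b, p(pair(c, pair(c, b))), c)))   [R3 at ε]
2. k(c, h(m(b, p(pair(c, pair(c, b))), c)))  →  h(m(b, p(pair(c, pair(c, b))), c))   [R3 at ε]
3. h(m(b, p(pair(c, pair(c, b))), c))  →  h(b)   [R6 at 1]
4. h(b)  →  p(b)   [R2 at ε]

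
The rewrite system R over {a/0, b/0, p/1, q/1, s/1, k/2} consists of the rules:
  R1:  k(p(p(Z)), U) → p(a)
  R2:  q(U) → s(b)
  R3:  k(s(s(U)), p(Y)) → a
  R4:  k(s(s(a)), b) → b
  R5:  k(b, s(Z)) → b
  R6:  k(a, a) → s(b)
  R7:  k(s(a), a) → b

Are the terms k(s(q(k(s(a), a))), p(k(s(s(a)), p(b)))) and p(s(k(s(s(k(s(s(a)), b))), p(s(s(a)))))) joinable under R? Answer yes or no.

no — NF(t₁) = a, NF(t₂) = p(s(a))

Reduce t₁ = k(s(q(k(s(a), a))), p(k(s(s(a)), p(b)))):
1. k(s(q(k(s(a), a))), p(k(s(s(a)), p(b))))  →  k(s(s(b)), p(k(s(s(a)), p(b))))   [R2 at 1.1]
2. k(s(s(b)), p(k(s(s(a)), p(b))))  →  a   [R3 at ε]

Reduce t₂ = p(s(k(s(s(k(s(s(a)), b))), p(s(s(a)))))):
1. p(s(k(s(s(k(s(s(a)), b))), p(s(s(a))))))  →  p(s(a))   [R3 at 1.1]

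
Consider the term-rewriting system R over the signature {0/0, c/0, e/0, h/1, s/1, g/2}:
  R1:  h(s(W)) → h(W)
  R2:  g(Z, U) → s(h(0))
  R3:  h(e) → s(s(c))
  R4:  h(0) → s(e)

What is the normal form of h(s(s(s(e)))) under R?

1. h(s(s(s(e))))  →  h(s(s(e)))   [R1 at ε]
2. h(s(s(e)))  →  h(s(e))   [R1 at ε]
3. h(s(e))  →  h(e)   [R1 at ε]
4. h(e)  →  s(s(c))   [R3 at ε]

s(s(c))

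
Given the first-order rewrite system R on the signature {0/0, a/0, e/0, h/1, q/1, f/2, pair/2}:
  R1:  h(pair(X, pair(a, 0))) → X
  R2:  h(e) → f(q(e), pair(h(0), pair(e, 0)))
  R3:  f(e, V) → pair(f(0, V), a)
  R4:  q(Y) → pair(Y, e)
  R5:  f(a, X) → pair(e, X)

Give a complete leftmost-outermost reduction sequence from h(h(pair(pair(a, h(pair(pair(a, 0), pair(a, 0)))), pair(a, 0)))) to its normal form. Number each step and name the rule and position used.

a

1. h(h(pair(pair(a, h(pair(pair(a, 0), pair(a, 0)))), pair(a, 0))))  →  h(pair(a, h(pair(pair(a, 0), pair(a, 0)))))   [R1 at 1]
2. h(pair(a, h(pair(pair(a, 0), pair(a, 0)))))  →  h(pair(a, pair(a, 0)))   [R1 at 1.2]
3. h(pair(a, pair(a, 0)))  →  a   [R1 at ε]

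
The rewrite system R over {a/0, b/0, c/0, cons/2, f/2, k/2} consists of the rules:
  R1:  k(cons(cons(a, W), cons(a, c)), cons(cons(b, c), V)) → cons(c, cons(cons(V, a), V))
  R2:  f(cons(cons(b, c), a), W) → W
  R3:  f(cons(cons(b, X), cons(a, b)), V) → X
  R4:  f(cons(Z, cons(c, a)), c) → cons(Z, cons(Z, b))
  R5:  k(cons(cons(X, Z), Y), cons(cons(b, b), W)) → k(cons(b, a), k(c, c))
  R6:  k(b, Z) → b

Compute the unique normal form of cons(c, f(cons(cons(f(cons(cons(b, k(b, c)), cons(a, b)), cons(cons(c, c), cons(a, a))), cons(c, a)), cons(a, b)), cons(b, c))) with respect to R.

cons(c, cons(c, a))

1. cons(c, f(cons(cons(f(cons(cons(b, k(b, c)), cons(a, b)), cons(cons(c, c), cons(a, a))), cons(c, a)), cons(a, b)), cons(b, c)))  →  cons(c, f(cons(cons(k(b, c), cons(c, a)), cons(a, b)), cons(b, c)))   [R3 at 2.1.1.1]
2. cons(c, f(cons(cons(k(b, c), cons(c, a)), cons(a, b)), cons(b, c)))  →  cons(c, f(cons(cons(b, cons(c, a)), cons(a, b)), cons(b, c)))   [R6 at 2.1.1.1]
3. cons(c, f(cons(cons(b, cons(c, a)), cons(a, b)), cons(b, c)))  →  cons(c, cons(c, a))   [R3 at 2]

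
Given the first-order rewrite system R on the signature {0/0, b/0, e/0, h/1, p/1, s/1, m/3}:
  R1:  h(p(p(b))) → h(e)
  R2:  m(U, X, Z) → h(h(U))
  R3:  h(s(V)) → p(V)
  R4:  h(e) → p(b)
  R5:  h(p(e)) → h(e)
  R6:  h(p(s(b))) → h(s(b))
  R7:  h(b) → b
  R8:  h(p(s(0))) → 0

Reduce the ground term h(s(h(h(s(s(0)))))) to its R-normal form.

1. h(s(h(h(s(s(0))))))  →  p(h(h(s(s(0)))))   [R3 at ε]
2. p(h(h(s(s(0)))))  →  p(h(p(s(0))))   [R3 at 1.1]
3. p(h(p(s(0))))  →  p(0)   [R8 at 1]

p(0)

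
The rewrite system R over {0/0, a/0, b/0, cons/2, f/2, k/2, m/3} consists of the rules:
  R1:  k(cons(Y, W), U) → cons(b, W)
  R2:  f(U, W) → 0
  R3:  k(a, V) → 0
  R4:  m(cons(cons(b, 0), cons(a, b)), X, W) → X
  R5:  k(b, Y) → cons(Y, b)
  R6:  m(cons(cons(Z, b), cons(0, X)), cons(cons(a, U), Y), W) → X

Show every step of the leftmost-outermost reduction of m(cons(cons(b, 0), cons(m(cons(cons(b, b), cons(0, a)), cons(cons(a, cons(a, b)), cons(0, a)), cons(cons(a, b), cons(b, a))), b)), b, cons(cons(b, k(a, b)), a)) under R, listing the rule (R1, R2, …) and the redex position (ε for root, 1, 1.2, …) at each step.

1. m(cons(cons(b, 0), cons(m(cons(cons(b, b), cons(0, a)), cons(cons(a, cons(a, b)), cons(0, a)), cons(cons(a, b), cons(b, a))), b)), b, cons(cons(b, k(a, b)), a))  →  m(cons(cons(b, 0), cons(a, b)), b, cons(cons(b, k(a, b)), a))   [R6 at 1.2.1]
2. m(cons(cons(b, 0), cons(a, b)), b, cons(cons(b, k(a, b)), a))  →  b   [R4 at ε]

b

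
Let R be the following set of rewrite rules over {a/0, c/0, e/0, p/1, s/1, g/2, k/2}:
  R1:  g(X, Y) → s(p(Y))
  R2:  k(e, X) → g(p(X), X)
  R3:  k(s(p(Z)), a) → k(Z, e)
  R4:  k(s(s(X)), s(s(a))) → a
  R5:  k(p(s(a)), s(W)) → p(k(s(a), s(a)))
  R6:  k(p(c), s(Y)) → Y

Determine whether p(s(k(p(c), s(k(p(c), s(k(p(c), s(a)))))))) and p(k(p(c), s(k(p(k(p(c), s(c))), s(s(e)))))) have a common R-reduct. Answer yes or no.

no — NF(t₁) = p(s(a)), NF(t₂) = p(s(e))

Reduce t₁ = p(s(k(p(c), s(k(p(c), s(k(p(c), s(a)))))))):
1. p(s(k(p(c), s(k(p(c), s(k(p(c), s(a))))))))  →  p(s(k(p(c), s(k(p(c), s(a))))))   [R6 at 1.1]
2. p(s(k(p(c), s(k(p(c), s(a))))))  →  p(s(k(p(c), s(a))))   [R6 at 1.1]
3. p(s(k(p(c), s(a))))  →  p(s(a))   [R6 at 1.1]

Reduce t₂ = p(k(p(c), s(k(p(k(p(c), s(c))), s(s(e)))))):
1. p(k(p(c), s(k(p(k(p(c), s(c))), s(s(e))))))  →  p(k(p(k(p(c), s(c))), s(s(e))))   [R6 at 1]
2. p(k(p(k(p(c), s(c))), s(s(e))))  →  p(k(p(c), s(s(e))))   [R6 at 1.1.1]
3. p(k(p(c), s(s(e))))  →  p(s(e))   [R6 at 1]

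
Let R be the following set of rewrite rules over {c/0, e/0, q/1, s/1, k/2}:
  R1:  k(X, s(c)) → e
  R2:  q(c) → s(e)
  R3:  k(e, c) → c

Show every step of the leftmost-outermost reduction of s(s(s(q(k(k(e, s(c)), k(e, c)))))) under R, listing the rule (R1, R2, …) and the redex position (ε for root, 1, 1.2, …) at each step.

s(s(s(s(e))))

1. s(s(s(q(k(k(e, s(c)), k(e, c))))))  →  s(s(s(q(k(e, k(e, c))))))   [R1 at 1.1.1.1.1]
2. s(s(s(q(k(e, k(e, c))))))  →  s(s(s(q(k(e, c)))))   [R3 at 1.1.1.1.2]
3. s(s(s(q(k(e, c)))))  →  s(s(s(q(c))))   [R3 at 1.1.1.1]
4. s(s(s(q(c))))  →  s(s(s(s(e))))   [R2 at 1.1.1]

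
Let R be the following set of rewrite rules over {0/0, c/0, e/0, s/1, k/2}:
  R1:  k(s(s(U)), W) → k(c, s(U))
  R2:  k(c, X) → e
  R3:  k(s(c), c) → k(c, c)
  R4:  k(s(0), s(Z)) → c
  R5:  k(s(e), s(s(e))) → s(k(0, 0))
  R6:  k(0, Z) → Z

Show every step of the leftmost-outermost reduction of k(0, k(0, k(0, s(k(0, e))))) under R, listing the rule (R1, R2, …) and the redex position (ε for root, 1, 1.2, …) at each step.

s(e)

1. k(0, k(0, k(0, s(k(0, e)))))  →  k(0, k(0, s(k(0, e))))   [R6 at ε]
2. k(0, k(0, s(k(0, e))))  →  k(0, s(k(0, e)))   [R6 at ε]
3. k(0, s(k(0, e)))  →  s(k(0, e))   [R6 at ε]
4. s(k(0, e))  →  s(e)   [R6 at 1]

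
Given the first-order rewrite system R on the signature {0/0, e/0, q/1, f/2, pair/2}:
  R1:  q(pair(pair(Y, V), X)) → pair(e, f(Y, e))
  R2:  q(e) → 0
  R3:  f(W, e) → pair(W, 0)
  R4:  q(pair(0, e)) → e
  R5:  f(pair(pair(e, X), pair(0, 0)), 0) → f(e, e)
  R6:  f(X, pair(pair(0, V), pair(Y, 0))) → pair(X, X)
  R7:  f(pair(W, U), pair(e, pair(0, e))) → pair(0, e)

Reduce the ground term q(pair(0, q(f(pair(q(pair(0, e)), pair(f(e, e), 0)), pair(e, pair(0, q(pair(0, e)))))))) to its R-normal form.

e

1. q(pair(0, q(f(pair(q(pair(0, e)), pair(f(e, e), 0)), pair(e, pair(0, q(pair(0, e))))))))  →  q(pair(0, q(f(pair(e, pair(f(e, e), 0)), pair(e, pair(0, q(pair(0, e))))))))   [R4 at 1.2.1.1.1]
2. q(pair(0, q(f(pair(e, pair(f(e, e), 0)), pair(e, pair(0, q(pair(0, e))))))))  →  q(pair(0, q(f(pair(e, pair(pair(e, 0), 0)), pair(e, pair(0, q(pair(0, e))))))))   [R3 at 1.2.1.1.2.1]
3. q(pair(0, q(f(pair(e, pair(pair(e, 0), 0)), pair(e, pair(0, q(pair(0, e))))))))  →  q(pair(0, q(f(pair(e, pair(pair(e, 0), 0)), pair(e, pair(0, e))))))   [R4 at 1.2.1.2.2.2]
4. q(pair(0, q(f(pair(e, pair(pair(e, 0), 0)), pair(e, pair(0, e))))))  →  q(pair(0, q(pair(0, e))))   [R7 at 1.2.1]
5. q(pair(0, q(pair(0, e))))  →  q(pair(0, e))   [R4 at 1.2]
6. q(pair(0, e))  →  e   [R4 at ε]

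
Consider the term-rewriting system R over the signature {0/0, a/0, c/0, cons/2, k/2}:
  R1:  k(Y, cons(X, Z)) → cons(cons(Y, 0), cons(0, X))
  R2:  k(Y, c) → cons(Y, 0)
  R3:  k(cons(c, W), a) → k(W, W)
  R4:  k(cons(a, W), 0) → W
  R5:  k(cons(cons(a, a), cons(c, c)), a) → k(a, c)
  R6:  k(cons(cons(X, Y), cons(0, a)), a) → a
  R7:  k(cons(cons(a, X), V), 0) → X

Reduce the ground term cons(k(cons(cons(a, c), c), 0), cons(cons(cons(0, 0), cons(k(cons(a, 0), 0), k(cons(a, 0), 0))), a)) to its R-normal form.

1. cons(k(cons(cons(a, c), c), 0), cons(cons(cons(0, 0), cons(k(cons(a, 0), 0), k(cons(a, 0), 0))), a))  →  cons(c, cons(cons(cons(0, 0), cons(k(cons(a, 0), 0), k(cons(a, 0), 0))), a))   [R7 at 1]
2. cons(c, cons(cons(cons(0, 0), cons(k(cons(a, 0), 0), k(cons(a, 0), 0))), a))  →  cons(c, cons(cons(cons(0, 0), cons(0, k(cons(a, 0), 0))), a))   [R4 at 2.1.2.1]
3. cons(c, cons(cons(cons(0, 0), cons(0, k(cons(a, 0), 0))), a))  →  cons(c, cons(cons(cons(0, 0), cons(0, 0)), a))   [R4 at 2.1.2.2]

cons(c, cons(cons(cons(0, 0), cons(0, 0)), a))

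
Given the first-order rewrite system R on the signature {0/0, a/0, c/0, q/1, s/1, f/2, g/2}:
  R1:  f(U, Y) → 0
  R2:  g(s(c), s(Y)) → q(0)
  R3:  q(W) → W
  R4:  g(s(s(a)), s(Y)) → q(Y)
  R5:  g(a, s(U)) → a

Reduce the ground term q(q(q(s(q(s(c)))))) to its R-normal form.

1. q(q(q(s(q(s(c))))))  →  q(q(s(q(s(c)))))   [R3 at ε]
2. q(q(s(q(s(c)))))  →  q(s(q(s(c))))   [R3 at ε]
3. q(s(q(s(c))))  →  s(q(s(c)))   [R3 at ε]
4. s(q(s(c)))  →  s(s(c))   [R3 at 1]

s(s(c))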